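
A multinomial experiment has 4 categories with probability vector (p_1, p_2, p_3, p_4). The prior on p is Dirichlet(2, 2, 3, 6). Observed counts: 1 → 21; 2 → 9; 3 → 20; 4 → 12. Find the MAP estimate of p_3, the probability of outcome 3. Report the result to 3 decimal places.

The posterior is Dirichlet(αᵢ + nᵢ) = Dirichlet(23, 11, 23, 18).
For a Dirichlet(a₁,…,a_K) with all aᵢ > 1, the mode has j-th component (aⱼ − 1)/(Σaᵢ − K).
Here Σaᵢ = 75 and K = 4, so p_3 = (23 − 1)/(75 − 4) = 22/71 ≈ 0.310.

MAP estimate: 0.310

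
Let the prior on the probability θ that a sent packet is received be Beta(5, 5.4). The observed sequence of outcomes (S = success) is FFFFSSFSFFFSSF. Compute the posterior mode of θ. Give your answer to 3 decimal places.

Prior: Beta(5, 5.4).
Data: 5 successes in 14 trials (from the sequence). The binomial likelihood contributes θ^5(1−θ)^9, so the posterior is Beta(5+5, 5.4+9) = Beta(10, 14.4).
For Beta(a, b) with a, b > 1 the mode is (a−1)/(a+b−2) = 9/22.4 ≈ 0.402.

θ̂_MAP = 0.402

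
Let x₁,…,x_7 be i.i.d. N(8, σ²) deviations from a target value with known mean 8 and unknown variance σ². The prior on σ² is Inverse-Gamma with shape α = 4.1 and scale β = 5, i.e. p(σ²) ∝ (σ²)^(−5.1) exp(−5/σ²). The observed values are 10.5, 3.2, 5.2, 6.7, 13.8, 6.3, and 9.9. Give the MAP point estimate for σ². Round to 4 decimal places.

Sum of squared deviations about the known mean: SS = (10.5−8)² + (3.2−8)² + (5.2−8)² + (6.7−8)² + (13.8−8)² + (6.3−8)² + (9.9−8)² = 78.96.
The Normal likelihood contributes (σ²)^(−n/2) exp(−SS/(2σ²)), so the posterior is Inverse-Gamma(α + n/2, β + SS/2) = Inverse-Gamma(7.6, 44.48).
The mode of Inverse-Gamma(a, b) is b/(a+1) = 44.48/8.6 ≈ 5.1721.

σ̂²_MAP = 5.1721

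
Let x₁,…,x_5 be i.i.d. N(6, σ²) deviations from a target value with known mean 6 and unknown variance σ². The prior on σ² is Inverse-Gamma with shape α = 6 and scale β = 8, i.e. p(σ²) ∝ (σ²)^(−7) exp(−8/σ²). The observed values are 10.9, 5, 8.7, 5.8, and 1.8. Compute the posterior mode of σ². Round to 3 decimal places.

Sum of squared deviations about the known mean: SS = (10.9−6)² + (5−6)² + (8.7−6)² + (5.8−6)² + (1.8−6)² = 49.98.
The Normal likelihood contributes (σ²)^(−n/2) exp(−SS/(2σ²)), so the posterior is Inverse-Gamma(α + n/2, β + SS/2) = Inverse-Gamma(8.5, 32.99).
The mode of Inverse-Gamma(a, b) is b/(a+1) = 32.99/9.5 ≈ 3.473.

σ̂²_MAP = 3.473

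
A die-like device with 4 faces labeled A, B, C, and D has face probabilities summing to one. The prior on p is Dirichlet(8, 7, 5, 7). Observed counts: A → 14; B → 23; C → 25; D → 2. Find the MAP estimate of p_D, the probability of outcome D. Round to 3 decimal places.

MAP estimate of p_D = 0.092

The posterior is Dirichlet(αᵢ + nᵢ) = Dirichlet(22, 30, 30, 9).
For a Dirichlet(a₁,…,a_K) with all aᵢ > 1, the mode has j-th component (aⱼ − 1)/(Σaᵢ − K).
Here Σaᵢ = 91 and K = 4, so p_D = (9 − 1)/(91 − 4) = 8/87 ≈ 0.092.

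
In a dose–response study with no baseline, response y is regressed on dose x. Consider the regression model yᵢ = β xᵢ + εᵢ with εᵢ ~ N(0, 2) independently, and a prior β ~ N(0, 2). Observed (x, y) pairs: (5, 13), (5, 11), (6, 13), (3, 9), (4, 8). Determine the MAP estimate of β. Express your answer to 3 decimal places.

β̂_MAP = 2.295

log p(β | y) = −Σ(yᵢ − βxᵢ)²/(2·2) − β²/(2·2) + const.
Setting the derivative to zero: Σxᵢ(yᵢ − βxᵢ)/2 − β/2 = 0, so β = Σxᵢyᵢ / (Σxᵢ² + σ²/τ²).
Σxᵢyᵢ = 5·13 + 5·11 + 6·13 + 3·9 + 4·8 = 257; Σxᵢ² = 111; σ²/τ² = 1.
β̂_MAP = 257 / (111 + 1) = 257/112 ≈ 2.295.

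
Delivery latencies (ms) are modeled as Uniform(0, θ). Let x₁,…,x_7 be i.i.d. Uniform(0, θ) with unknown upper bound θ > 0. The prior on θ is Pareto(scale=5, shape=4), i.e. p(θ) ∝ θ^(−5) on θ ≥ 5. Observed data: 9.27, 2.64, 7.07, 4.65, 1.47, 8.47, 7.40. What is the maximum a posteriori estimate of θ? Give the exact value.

θ̂_MAP = 9.27

The Uniform(0, θ) likelihood is θ^(−n) for θ ≥ max(xᵢ), zero otherwise. Here max(xᵢ) = 9.27.
Posterior ∝ θ^(−5) · θ^(−7) = θ^(−12) on θ ≥ max(5, 9.27) = 9.27.
This density is strictly decreasing in θ, so the posterior mode lies at the lower boundary of the support.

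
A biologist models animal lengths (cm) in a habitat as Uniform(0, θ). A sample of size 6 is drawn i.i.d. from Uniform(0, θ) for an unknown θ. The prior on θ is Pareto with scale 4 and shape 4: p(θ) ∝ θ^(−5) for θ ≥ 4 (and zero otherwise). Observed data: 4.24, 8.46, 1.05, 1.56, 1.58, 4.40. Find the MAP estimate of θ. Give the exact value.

The Uniform(0, θ) likelihood is θ^(−n) for θ ≥ max(xᵢ), zero otherwise. Here max(xᵢ) = 8.46.
Posterior ∝ θ^(−5) · θ^(−6) = θ^(−11) on θ ≥ max(4, 8.46) = 8.46.
This density is strictly decreasing in θ, so the posterior mode lies at the lower boundary of the support.

θ̂_MAP = 8.46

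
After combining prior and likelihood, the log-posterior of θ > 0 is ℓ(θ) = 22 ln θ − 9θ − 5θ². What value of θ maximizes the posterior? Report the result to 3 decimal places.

ℓ'(θ) = 22/θ − 9 − 10θ. Setting this to zero and multiplying by θ: 10θ² + 9θ − 22 = 0.
θ = (−9 + √(9² + 4·10·22)) / (2·10) = (−9 + √961) / 20 = (−9 + 31)/20 = 11/10.
ℓ''(θ) = −22/θ² − 10 < 0, confirming a maximum.

θ̂_MAP = 1.100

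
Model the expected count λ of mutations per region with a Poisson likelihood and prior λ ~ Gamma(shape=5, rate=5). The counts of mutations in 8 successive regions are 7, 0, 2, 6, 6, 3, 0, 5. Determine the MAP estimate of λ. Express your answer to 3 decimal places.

Σxᵢ = 7+0+2+6+6+3+0+5 = 29, with n = 8.
Posterior ∝ λ^4e^(−5λ) · λ^29e^(−8λ) = λ^33e^(−13λ), i.e. Gamma(shape=34, rate=13).
The mode of a Gamma(a, b) with a ≥ 1 (shape–rate) is (a−1)/b = 33/13 ≈ 2.538.

λ̂_MAP = 2.538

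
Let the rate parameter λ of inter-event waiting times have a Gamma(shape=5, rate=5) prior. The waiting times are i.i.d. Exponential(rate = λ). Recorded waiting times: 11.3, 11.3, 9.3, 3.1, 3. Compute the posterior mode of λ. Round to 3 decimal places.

λ̂_MAP = 0.209

The Exponential(rate=λ) likelihood is ∝ λ^n e^(−λΣtᵢ). Here n = 5 and Σtᵢ = 11.3 + 11.3 + 9.3 + 3.1 + 3 = 38.
Posterior ∝ λ^4e^(−5λ) · λ^5e^(−38λ) = λ^9e^(−43λ), i.e. Gamma(10, 43).
Mode = (a−1)/b = 9/43 ≈ 0.209.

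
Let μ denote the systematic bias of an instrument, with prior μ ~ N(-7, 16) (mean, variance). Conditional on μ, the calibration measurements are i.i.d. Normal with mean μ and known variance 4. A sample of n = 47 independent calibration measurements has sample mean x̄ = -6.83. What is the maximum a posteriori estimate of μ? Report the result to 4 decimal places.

μ̂_MAP = -6.8309

n = 47, x̄ = -6.83.
For a Normal prior and Normal likelihood with known variance, the posterior is Normal; its mode equals its mean, the precision-weighted average.
Prior precision 1/σ₀² = 1/16 = 0.0625; data precision n/σ² = 47/4 = 11.75.
μ̂ = (0.0625·(-7) + 11.75·(-6.83)) / (0.0625 + 11.75) = (-80.69)/11.8125 = -32276/4725 ≈ -6.8309.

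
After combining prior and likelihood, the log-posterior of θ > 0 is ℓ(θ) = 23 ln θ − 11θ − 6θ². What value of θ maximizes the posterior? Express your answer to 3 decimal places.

ℓ'(θ) = 23/θ − 11 − 12θ. Setting this to zero and multiplying by θ: 12θ² + 11θ − 23 = 0.
θ = (−11 + √(11² + 4·12·23)) / (2·12) = (−11 + √1225) / 24 = (−11 + 35)/24 = 1.
ℓ''(θ) = −23/θ² − 12 < 0, confirming a maximum.

θ̂_MAP = 1.000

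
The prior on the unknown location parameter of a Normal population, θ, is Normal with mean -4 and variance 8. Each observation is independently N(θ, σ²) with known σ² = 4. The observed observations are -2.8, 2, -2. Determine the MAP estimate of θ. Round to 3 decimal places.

θ̂_MAP = -1.371

n = 3; x̄ = ((-2.8) + 2 + (-2))/3 = -2.8/3 = -14/15 ≈ -0.9333.
For a Normal prior and Normal likelihood with known variance, the posterior is Normal; its mode equals its mean, the precision-weighted average.
Prior precision 1/σ₀² = 1/8 = 0.125; data precision n/σ² = 3/4 = 0.75.
θ̂ = (0.125·(-4) + 0.75·(-14/15)) / (0.125 + 0.75) = (-1.2)/0.875 = -48/35 ≈ -1.371.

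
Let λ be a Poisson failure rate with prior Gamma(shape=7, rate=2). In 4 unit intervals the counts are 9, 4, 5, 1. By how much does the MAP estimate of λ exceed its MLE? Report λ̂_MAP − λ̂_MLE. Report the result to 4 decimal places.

MAP − MLE = -0.5833

Σxᵢ = 19. Posterior is Gamma(26, 6); MAP = (26−1)/6 = 25/6 ≈ 4.16667.
MLE = x̄ = 19/4 ≈ 4.75000.
Difference = 25/6 − 19/4 = -7/12 ≈ -0.5833.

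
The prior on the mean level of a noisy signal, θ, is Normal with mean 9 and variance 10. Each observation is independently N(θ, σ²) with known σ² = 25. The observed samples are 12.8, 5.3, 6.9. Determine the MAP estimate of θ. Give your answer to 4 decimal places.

n = 3; x̄ = (12.8 + 5.3 + 6.9)/3 = 25/3 = 25/3 ≈ 8.3333.
For a Normal prior and Normal likelihood with known variance, the posterior is Normal; its mode equals its mean, the precision-weighted average.
Prior precision 1/σ₀² = 1/10 = 0.1; data precision n/σ² = 3/25 = 0.12.
θ̂ = (0.1·9 + 0.12·(25/3)) / (0.1 + 0.12) = 1.9/0.22 = 95/11 ≈ 8.6364.

θ̂_MAP = 8.6364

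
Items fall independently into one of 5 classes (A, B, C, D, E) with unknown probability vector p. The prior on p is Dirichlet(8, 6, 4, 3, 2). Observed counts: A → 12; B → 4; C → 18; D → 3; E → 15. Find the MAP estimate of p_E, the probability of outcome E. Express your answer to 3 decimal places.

The posterior is Dirichlet(αᵢ + nᵢ) = Dirichlet(20, 10, 22, 6, 17).
For a Dirichlet(a₁,…,a_K) with all aᵢ > 1, the mode has j-th component (aⱼ − 1)/(Σaᵢ − K).
Here Σaᵢ = 75 and K = 5, so p_E = (17 − 1)/(75 − 5) = 16/70 ≈ 0.229.

MAP estimate of p_E = 0.229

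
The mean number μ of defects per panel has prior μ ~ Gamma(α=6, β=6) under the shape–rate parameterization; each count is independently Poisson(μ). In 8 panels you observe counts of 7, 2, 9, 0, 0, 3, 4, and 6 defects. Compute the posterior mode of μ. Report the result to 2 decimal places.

Σxᵢ = 7+2+9+0+0+3+4+6 = 31, with n = 8.
Posterior ∝ μ^5e^(−6μ) · μ^31e^(−8μ) = μ^36e^(−14μ), i.e. Gamma(shape=37, rate=14).
The mode of a Gamma(a, b) with a ≥ 1 (shape–rate) is (a−1)/b = 36/14 ≈ 2.57.

μ̂_MAP = 2.57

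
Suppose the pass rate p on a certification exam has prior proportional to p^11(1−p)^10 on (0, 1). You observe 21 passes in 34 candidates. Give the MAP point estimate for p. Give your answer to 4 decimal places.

The prior density ∝ p^11(1−p)^10 is the kernel of Beta(12, 11).
Data: 21 successes in 34 trials. The binomial likelihood contributes p^21(1−p)^13, so the posterior is Beta(12+21, 11+13) = Beta(33, 24).
For Beta(a, b) with a, b > 1 the mode is (a−1)/(a+b−2) = 32/55 ≈ 0.5818.

p̂_MAP = 0.5818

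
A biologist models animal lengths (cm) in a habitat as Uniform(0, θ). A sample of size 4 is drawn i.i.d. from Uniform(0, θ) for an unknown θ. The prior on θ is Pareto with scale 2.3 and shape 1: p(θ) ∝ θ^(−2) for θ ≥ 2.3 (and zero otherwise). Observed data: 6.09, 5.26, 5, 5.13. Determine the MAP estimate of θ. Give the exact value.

θ̂_MAP = 6.09

The Uniform(0, θ) likelihood is θ^(−n) for θ ≥ max(xᵢ), zero otherwise. Here max(xᵢ) = 6.09.
Posterior ∝ θ^(−2) · θ^(−4) = θ^(−6) on θ ≥ max(2.3, 6.09) = 6.09.
This density is strictly decreasing in θ, so the posterior mode lies at the lower boundary of the support.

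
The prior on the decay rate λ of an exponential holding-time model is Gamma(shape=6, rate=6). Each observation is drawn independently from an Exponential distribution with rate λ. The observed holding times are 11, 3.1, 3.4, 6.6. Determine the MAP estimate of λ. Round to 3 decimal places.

λ̂_MAP = 0.299

The Exponential(rate=λ) likelihood is ∝ λ^n e^(−λΣtᵢ). Here n = 4 and Σtᵢ = 11 + 3.1 + 3.4 + 6.6 = 24.1.
Posterior ∝ λ^5e^(−6λ) · λ^4e^(−24.1λ) = λ^9e^(−30.1λ), i.e. Gamma(10, 30.1).
Mode = (a−1)/b = 9/30.1 ≈ 0.299.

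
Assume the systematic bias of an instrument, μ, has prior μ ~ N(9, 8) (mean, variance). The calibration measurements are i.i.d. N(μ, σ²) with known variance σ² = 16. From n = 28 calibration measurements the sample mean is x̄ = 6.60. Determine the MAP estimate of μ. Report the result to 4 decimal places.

n = 28, x̄ = 6.60.
For a Normal prior and Normal likelihood with known variance, the posterior is Normal; its mode equals its mean, the precision-weighted average.
Prior precision 1/σ₀² = 1/8 = 0.125; data precision n/σ² = 28/16 = 1.75.
μ̂ = (0.125·9 + 1.75·6.6) / (0.125 + 1.75) = 12.675/1.875 = 6.7600.

μ̂_MAP = 6.7600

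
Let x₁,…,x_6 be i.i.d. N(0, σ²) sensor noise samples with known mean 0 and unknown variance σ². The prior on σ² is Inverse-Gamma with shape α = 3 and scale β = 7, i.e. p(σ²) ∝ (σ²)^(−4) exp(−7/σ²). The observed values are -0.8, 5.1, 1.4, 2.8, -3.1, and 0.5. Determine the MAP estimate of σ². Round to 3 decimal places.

σ̂²_MAP = 4.308

Sum of squared deviations about the known mean: SS = (-0.8−0)² + (5.1−0)² + (1.4−0)² + (2.8−0)² + (-3.1−0)² + (0.5−0)² = 46.31.
The Normal likelihood contributes (σ²)^(−n/2) exp(−SS/(2σ²)), so the posterior is Inverse-Gamma(α + n/2, β + SS/2) = Inverse-Gamma(6, 30.155).
The mode of Inverse-Gamma(a, b) is b/(a+1) = 30.155/7 ≈ 4.308.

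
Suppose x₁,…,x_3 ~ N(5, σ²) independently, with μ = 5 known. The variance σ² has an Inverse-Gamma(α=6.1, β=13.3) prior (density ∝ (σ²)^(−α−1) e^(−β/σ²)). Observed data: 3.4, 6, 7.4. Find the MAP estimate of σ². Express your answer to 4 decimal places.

σ̂²_MAP = 2.0884

Sum of squared deviations about the known mean: SS = (3.4−5)² + (6−5)² + (7.4−5)² = 9.32.
The Normal likelihood contributes (σ²)^(−n/2) exp(−SS/(2σ²)), so the posterior is Inverse-Gamma(α + n/2, β + SS/2) = Inverse-Gamma(7.6, 17.96).
The mode of Inverse-Gamma(a, b) is b/(a+1) = 17.96/8.6 ≈ 2.0884.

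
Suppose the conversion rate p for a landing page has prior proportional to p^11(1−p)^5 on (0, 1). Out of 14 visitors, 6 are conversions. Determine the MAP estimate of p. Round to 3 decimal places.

p̂_MAP = 0.567

The prior density ∝ p^11(1−p)^5 is the kernel of Beta(12, 6).
Data: 6 successes in 14 trials. The binomial likelihood contributes p^6(1−p)^8, so the posterior is Beta(12+6, 6+8) = Beta(18, 14).
For Beta(a, b) with a, b > 1 the mode is (a−1)/(a+b−2) = 17/30 ≈ 0.567.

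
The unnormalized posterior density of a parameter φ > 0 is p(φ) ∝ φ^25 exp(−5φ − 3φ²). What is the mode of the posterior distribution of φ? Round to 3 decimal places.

ℓ'(φ) = 25/φ − 5 − 6φ. Setting this to zero and multiplying by φ: 6φ² + 5φ − 25 = 0.
φ = (−5 + √(5² + 4·6·25)) / (2·6) = (−5 + √625) / 12 = (−5 + 25)/12 = 5/3.
ℓ''(φ) = −25/φ² − 6 < 0, confirming a maximum.

φ̂_MAP = 1.667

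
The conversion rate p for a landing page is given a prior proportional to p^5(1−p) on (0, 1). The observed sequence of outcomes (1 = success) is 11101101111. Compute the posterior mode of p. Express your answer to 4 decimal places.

p̂_MAP = 0.8235

The prior density ∝ p^5(1−p)^1 is the kernel of Beta(6, 2).
Data: 9 successes in 11 trials (from the sequence). The binomial likelihood contributes p^9(1−p)^2, so the posterior is Beta(6+9, 2+2) = Beta(15, 4).
For Beta(a, b) with a, b > 1 the mode is (a−1)/(a+b−2) = 14/17 ≈ 0.8235.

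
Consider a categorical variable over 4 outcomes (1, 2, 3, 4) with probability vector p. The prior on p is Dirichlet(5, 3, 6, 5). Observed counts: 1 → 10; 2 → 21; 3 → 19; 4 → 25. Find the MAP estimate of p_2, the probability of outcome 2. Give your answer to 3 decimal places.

The posterior is Dirichlet(αᵢ + nᵢ) = Dirichlet(15, 24, 25, 30).
For a Dirichlet(a₁,…,a_K) with all aᵢ > 1, the mode has j-th component (aⱼ − 1)/(Σaᵢ − K).
Here Σaᵢ = 94 and K = 4, so p_2 = (24 − 1)/(94 − 4) = 23/90 ≈ 0.256.

MAP estimate: 0.256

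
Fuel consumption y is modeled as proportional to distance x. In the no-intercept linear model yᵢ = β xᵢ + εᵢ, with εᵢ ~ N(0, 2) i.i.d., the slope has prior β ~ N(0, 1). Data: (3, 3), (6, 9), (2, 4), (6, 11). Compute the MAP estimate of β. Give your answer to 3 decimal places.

log p(β | y) = −Σ(yᵢ − βxᵢ)²/(2·2) − β²/(2·1) + const.
Setting the derivative to zero: Σxᵢ(yᵢ − βxᵢ)/2 − β/1 = 0, so β = Σxᵢyᵢ / (Σxᵢ² + σ²/τ²).
Σxᵢyᵢ = 3·3 + 6·9 + 2·4 + 6·11 = 137; Σxᵢ² = 85; σ²/τ² = 2.
β̂_MAP = 137 / (85 + 2) = 137/87 ≈ 1.575.

β̂_MAP = 1.575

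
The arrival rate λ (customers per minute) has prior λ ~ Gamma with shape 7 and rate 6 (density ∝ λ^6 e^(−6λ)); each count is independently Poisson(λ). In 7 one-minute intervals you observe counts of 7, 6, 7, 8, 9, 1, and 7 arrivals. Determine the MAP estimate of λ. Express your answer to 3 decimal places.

λ̂_MAP = 3.923

Σxᵢ = 7+6+7+8+9+1+7 = 45, with n = 7.
Posterior ∝ λ^6e^(−6λ) · λ^45e^(−7λ) = λ^51e^(−13λ), i.e. Gamma(shape=52, rate=13).
The mode of a Gamma(a, b) with a ≥ 1 (shape–rate) is (a−1)/b = 51/13 ≈ 3.923.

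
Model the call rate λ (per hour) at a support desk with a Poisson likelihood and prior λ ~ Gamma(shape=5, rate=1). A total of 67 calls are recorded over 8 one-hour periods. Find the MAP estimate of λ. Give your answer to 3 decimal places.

Σxᵢ = 67, n = 8.
Posterior ∝ λ^4e^(−1λ) · λ^67e^(−8λ) = λ^71e^(−9λ), i.e. Gamma(shape=72, rate=9).
The mode of a Gamma(a, b) with a ≥ 1 (shape–rate) is (a−1)/b = 71/9 ≈ 7.889.

λ̂_MAP = 7.889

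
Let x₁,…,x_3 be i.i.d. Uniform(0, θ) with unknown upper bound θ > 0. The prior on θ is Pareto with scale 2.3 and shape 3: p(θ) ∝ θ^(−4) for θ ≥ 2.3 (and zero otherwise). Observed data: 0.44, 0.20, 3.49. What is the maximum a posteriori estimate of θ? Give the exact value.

θ̂_MAP = 3.49

The Uniform(0, θ) likelihood is θ^(−n) for θ ≥ max(xᵢ), zero otherwise. Here max(xᵢ) = 3.49.
Posterior ∝ θ^(−4) · θ^(−3) = θ^(−7) on θ ≥ max(2.3, 3.49) = 3.49.
This density is strictly decreasing in θ, so the posterior mode lies at the lower boundary of the support.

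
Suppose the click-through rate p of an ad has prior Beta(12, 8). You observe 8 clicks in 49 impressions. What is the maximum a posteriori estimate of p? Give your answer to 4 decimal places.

p̂_MAP = 0.2836

Prior: Beta(12, 8).
Data: 8 successes in 49 trials. The binomial likelihood contributes p^8(1−p)^41, so the posterior is Beta(12+8, 8+41) = Beta(20, 49).
For Beta(a, b) with a, b > 1 the mode is (a−1)/(a+b−2) = 19/67 ≈ 0.2836.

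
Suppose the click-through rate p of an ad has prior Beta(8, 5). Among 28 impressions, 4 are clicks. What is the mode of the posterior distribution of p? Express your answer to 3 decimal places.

p̂_MAP = 0.282

Prior: Beta(8, 5).
Data: 4 successes in 28 trials. The binomial likelihood contributes p^4(1−p)^24, so the posterior is Beta(8+4, 5+24) = Beta(12, 29).
For Beta(a, b) with a, b > 1 the mode is (a−1)/(a+b−2) = 11/39 ≈ 0.282.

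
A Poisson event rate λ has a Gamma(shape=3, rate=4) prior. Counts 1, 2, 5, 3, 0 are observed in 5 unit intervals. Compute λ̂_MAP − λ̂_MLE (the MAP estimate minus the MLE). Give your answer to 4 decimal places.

Σxᵢ = 11. Posterior is Gamma(14, 9); MAP = (14−1)/9 = 13/9 ≈ 1.44444.
MLE = x̄ = 11/5 ≈ 2.20000.
Difference = 13/9 − 11/5 = -34/45 ≈ -0.7556.

MAP − MLE = -0.7556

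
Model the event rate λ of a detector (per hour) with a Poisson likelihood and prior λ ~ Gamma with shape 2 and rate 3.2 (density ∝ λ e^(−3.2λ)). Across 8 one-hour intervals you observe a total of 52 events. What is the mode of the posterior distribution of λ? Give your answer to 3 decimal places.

λ̂_MAP = 4.732

Σxᵢ = 52, n = 8.
Posterior ∝ λe^(−3.2λ) · λ^52e^(−8λ) = λ^53e^(−11.2λ), i.e. Gamma(shape=54, rate=11.2).
The mode of a Gamma(a, b) with a ≥ 1 (shape–rate) is (a−1)/b = 53/11.2 ≈ 4.732.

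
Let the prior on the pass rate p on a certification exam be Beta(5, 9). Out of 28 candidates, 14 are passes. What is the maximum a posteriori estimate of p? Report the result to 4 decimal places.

p̂_MAP = 0.4500

Prior: Beta(5, 9).
Data: 14 successes in 28 trials. The binomial likelihood contributes p^14(1−p)^14, so the posterior is Beta(5+14, 9+14) = Beta(19, 23).
For Beta(a, b) with a, b > 1 the mode is (a−1)/(a+b−2) = 18/40 ≈ 0.4500.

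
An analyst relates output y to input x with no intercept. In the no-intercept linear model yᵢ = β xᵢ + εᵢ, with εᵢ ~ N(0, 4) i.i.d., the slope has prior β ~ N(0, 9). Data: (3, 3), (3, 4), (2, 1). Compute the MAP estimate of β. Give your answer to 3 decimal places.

log p(β | y) = −Σ(yᵢ − βxᵢ)²/(2·4) − β²/(2·9) + const.
Setting the derivative to zero: Σxᵢ(yᵢ − βxᵢ)/4 − β/9 = 0, so β = Σxᵢyᵢ / (Σxᵢ² + σ²/τ²).
Σxᵢyᵢ = 3·3 + 3·4 + 2·1 = 23; Σxᵢ² = 22; σ²/τ² = 4/9.
β̂_MAP = 23 / (22 + 4/9) = 23/(202/9) = 207/202 ≈ 1.025.

β̂_MAP = 1.025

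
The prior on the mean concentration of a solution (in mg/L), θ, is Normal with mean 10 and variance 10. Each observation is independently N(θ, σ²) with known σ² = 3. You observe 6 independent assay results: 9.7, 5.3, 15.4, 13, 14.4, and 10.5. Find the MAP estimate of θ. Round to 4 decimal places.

θ̂_MAP = 11.3175

n = 6; x̄ = (9.7 + 5.3 + 15.4 + 13 + 14.4 + 10.5)/6 = 68.3/6 = 683/60 ≈ 11.3833.
For a Normal prior and Normal likelihood with known variance, the posterior is Normal; its mode equals its mean, the precision-weighted average.
Prior precision 1/σ₀² = 1/10 = 0.1; data precision n/σ² = 6/3 = 2.
θ̂ = (0.1·10 + 2·(683/60)) / (0.1 + 2) = (713/30)/2.1 = 713/63 ≈ 11.3175.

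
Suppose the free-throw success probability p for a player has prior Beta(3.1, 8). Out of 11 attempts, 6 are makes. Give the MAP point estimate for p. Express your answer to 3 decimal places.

p̂_MAP = 0.403

Prior: Beta(3.1, 8).
Data: 6 successes in 11 trials. The binomial likelihood contributes p^6(1−p)^5, so the posterior is Beta(3.1+6, 8+5) = Beta(9.1, 13).
For Beta(a, b) with a, b > 1 the mode is (a−1)/(a+b−2) = 8.1/20.1 ≈ 0.403.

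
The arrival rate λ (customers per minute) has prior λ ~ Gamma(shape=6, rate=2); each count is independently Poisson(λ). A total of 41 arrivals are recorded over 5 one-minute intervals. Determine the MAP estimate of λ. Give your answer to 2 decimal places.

Σxᵢ = 41, n = 5.
Posterior ∝ λ^5e^(−2λ) · λ^41e^(−5λ) = λ^46e^(−7λ), i.e. Gamma(shape=47, rate=7).
The mode of a Gamma(a, b) with a ≥ 1 (shape–rate) is (a−1)/b = 46/7 ≈ 6.57.

λ̂_MAP = 6.57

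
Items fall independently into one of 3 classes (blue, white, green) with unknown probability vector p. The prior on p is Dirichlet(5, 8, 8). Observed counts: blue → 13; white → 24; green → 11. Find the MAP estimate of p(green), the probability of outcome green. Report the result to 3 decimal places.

MAP estimate of p(green) = 0.273

The posterior is Dirichlet(αᵢ + nᵢ) = Dirichlet(18, 32, 19).
For a Dirichlet(a₁,…,a_K) with all aᵢ > 1, the mode has j-th component (aⱼ − 1)/(Σaᵢ − K).
Here Σaᵢ = 69 and K = 3, so p(green) = (19 − 1)/(69 − 3) = 18/66 ≈ 0.273.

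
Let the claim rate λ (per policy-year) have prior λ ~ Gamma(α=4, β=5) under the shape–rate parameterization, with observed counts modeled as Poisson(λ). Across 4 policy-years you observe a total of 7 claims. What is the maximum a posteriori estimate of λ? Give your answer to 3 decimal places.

Σxᵢ = 7, n = 4.
Posterior ∝ λ^3e^(−5λ) · λ^7e^(−4λ) = λ^10e^(−9λ), i.e. Gamma(shape=11, rate=9).
The mode of a Gamma(a, b) with a ≥ 1 (shape–rate) is (a−1)/b = 10/9 ≈ 1.111.

λ̂_MAP = 1.111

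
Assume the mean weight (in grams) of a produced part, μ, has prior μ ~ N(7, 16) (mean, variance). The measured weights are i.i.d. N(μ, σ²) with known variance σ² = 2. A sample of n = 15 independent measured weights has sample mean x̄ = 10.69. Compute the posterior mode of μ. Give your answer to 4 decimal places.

μ̂_MAP = 10.6595

n = 15, x̄ = 10.69.
For a Normal prior and Normal likelihood with known variance, the posterior is Normal; its mode equals its mean, the precision-weighted average.
Prior precision 1/σ₀² = 1/16 = 0.0625; data precision n/σ² = 15/2 = 7.5.
μ̂ = (0.0625·7 + 7.5·10.69) / (0.0625 + 7.5) = 80.6125/7.5625 = 6449/605 ≈ 10.6595.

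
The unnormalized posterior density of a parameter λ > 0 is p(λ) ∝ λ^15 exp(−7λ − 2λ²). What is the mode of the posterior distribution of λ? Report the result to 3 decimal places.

ℓ'(λ) = 15/λ − 7 − 4λ. Setting this to zero and multiplying by λ: 4λ² + 7λ − 15 = 0.
λ = (−7 + √(7² + 4·4·15)) / (2·4) = (−7 + √289) / 8 = (−7 + 17)/8 = 5/4.
ℓ''(λ) = −15/λ² − 4 < 0, confirming a maximum.

λ̂_MAP = 1.250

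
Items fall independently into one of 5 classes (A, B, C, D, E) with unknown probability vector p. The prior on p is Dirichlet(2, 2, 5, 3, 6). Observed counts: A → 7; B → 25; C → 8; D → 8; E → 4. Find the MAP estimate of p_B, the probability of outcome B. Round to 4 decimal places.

The posterior is Dirichlet(αᵢ + nᵢ) = Dirichlet(9, 27, 13, 11, 10).
For a Dirichlet(a₁,…,a_K) with all aᵢ > 1, the mode has j-th component (aⱼ − 1)/(Σaᵢ − K).
Here Σaᵢ = 70 and K = 5, so p_B = (27 − 1)/(70 − 5) = 26/65 ≈ 0.4000.

MAP estimate of p_B = 0.4000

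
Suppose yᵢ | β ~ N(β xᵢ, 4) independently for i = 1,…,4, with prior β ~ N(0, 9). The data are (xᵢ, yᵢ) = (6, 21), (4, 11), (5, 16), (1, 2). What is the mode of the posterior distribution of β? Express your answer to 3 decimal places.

log p(β | y) = −Σ(yᵢ − βxᵢ)²/(2·4) − β²/(2·9) + const.
Setting the derivative to zero: Σxᵢ(yᵢ − βxᵢ)/4 − β/9 = 0, so β = Σxᵢyᵢ / (Σxᵢ² + σ²/τ²).
Σxᵢyᵢ = 6·21 + 4·11 + 5·16 + 1·2 = 252; Σxᵢ² = 78; σ²/τ² = 4/9.
β̂_MAP = 252 / (78 + 4/9) = 252/(706/9) = 1134/353 ≈ 3.212.

β̂_MAP = 3.212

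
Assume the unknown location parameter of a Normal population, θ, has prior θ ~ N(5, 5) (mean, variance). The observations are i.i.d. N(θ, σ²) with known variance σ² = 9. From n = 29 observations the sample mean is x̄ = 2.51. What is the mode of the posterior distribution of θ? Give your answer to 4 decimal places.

n = 29, x̄ = 2.51.
For a Normal prior and Normal likelihood with known variance, the posterior is Normal; its mode equals its mean, the precision-weighted average.
Prior precision 1/σ₀² = 1/5 = 0.2; data precision n/σ² = 29/9.
θ̂ = (0.2·5 + (29/9)·2.51) / (0.2 + 29/9) = (8179/900)/(154/45) = 8179/3080 ≈ 2.6555.

θ̂_MAP = 2.6555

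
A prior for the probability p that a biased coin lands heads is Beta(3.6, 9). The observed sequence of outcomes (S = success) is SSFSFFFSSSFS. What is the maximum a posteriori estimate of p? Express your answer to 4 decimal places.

p̂_MAP = 0.4248

Prior: Beta(3.6, 9).
Data: 7 successes in 12 trials (from the sequence). The binomial likelihood contributes p^7(1−p)^5, so the posterior is Beta(3.6+7, 9+5) = Beta(10.6, 14).
For Beta(a, b) with a, b > 1 the mode is (a−1)/(a+b−2) = 9.6/22.6 ≈ 0.4248.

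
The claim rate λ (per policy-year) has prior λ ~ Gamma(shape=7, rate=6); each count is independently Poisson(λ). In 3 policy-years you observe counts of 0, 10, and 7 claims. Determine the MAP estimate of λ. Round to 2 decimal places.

Σxᵢ = 0+10+7 = 17, with n = 3.
Posterior ∝ λ^6e^(−6λ) · λ^17e^(−3λ) = λ^23e^(−9λ), i.e. Gamma(shape=24, rate=9).
The mode of a Gamma(a, b) with a ≥ 1 (shape–rate) is (a−1)/b = 23/9 ≈ 2.56.

λ̂_MAP = 2.56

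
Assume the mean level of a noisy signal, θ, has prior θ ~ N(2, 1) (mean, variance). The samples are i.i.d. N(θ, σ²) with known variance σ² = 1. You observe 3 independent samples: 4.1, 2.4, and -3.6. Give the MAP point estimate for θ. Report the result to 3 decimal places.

n = 3; x̄ = (4.1 + 2.4 + (-3.6))/3 = 2.9/3 = 29/30 ≈ 0.9667.
For a Normal prior and Normal likelihood with known variance, the posterior is Normal; its mode equals its mean, the precision-weighted average.
Prior precision 1/σ₀² = 1/1 = 1; data precision n/σ² = 3/1 = 3.
θ̂ = (1·2 + 3·(29/30)) / (1 + 3) = 4.9/4 = 1.225.

θ̂_MAP = 1.225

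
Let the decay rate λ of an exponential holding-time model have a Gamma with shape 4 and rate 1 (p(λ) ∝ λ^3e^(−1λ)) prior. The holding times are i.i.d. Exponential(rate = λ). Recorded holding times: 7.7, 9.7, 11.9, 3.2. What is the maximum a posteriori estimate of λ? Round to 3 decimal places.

The Exponential(rate=λ) likelihood is ∝ λ^n e^(−λΣtᵢ). Here n = 4 and Σtᵢ = 7.7 + 9.7 + 11.9 + 3.2 = 32.5.
Posterior ∝ λ^3e^(−1λ) · λ^4e^(−32.5λ) = λ^7e^(−33.5λ), i.e. Gamma(8, 33.5).
Mode = (a−1)/b = 7/33.5 ≈ 0.209.

λ̂_MAP = 0.209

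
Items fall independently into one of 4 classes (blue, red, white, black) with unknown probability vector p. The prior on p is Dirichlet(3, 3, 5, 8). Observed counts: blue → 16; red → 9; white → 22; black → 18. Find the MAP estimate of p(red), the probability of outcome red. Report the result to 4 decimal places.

MAP estimate of p(red) = 0.1375

The posterior is Dirichlet(αᵢ + nᵢ) = Dirichlet(19, 12, 27, 26).
For a Dirichlet(a₁,…,a_K) with all aᵢ > 1, the mode has j-th component (aⱼ − 1)/(Σaᵢ − K).
Here Σaᵢ = 84 and K = 4, so p(red) = (12 − 1)/(84 − 4) = 11/80 ≈ 0.1375.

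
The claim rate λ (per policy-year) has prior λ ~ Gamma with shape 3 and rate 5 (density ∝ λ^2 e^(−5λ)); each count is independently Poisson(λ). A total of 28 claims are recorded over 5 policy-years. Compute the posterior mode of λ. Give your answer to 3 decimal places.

Σxᵢ = 28, n = 5.
Posterior ∝ λ^2e^(−5λ) · λ^28e^(−5λ) = λ^30e^(−10λ), i.e. Gamma(shape=31, rate=10).
The mode of a Gamma(a, b) with a ≥ 1 (shape–rate) is (a−1)/b = 30/10 ≈ 3.000.

λ̂_MAP = 3.000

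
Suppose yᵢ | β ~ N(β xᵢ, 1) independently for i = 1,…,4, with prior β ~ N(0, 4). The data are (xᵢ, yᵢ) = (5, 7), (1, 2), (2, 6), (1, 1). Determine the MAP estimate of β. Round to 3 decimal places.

log p(β | y) = −Σ(yᵢ − βxᵢ)²/(2·1) − β²/(2·4) + const.
Setting the derivative to zero: Σxᵢ(yᵢ − βxᵢ)/1 − β/4 = 0, so β = Σxᵢyᵢ / (Σxᵢ² + σ²/τ²).
Σxᵢyᵢ = 5·7 + 1·2 + 2·6 + 1·1 = 50; Σxᵢ² = 31; σ²/τ² = 0.25.
β̂_MAP = 50 / (31 + 0.25) = 50/31.25 ≈ 1.600.

β̂_MAP = 1.600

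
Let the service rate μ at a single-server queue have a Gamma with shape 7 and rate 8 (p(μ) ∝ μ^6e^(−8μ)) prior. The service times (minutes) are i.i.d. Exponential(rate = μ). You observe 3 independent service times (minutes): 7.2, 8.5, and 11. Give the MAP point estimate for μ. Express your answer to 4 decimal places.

The Exponential(rate=μ) likelihood is ∝ μ^n e^(−μΣtᵢ). Here n = 3 and Σtᵢ = 7.2 + 8.5 + 11 = 26.7.
Posterior ∝ μ^6e^(−8μ) · μ^3e^(−26.7μ) = μ^9e^(−34.7μ), i.e. Gamma(10, 34.7).
Mode = (a−1)/b = 9/34.7 ≈ 0.2594.

μ̂_MAP = 0.2594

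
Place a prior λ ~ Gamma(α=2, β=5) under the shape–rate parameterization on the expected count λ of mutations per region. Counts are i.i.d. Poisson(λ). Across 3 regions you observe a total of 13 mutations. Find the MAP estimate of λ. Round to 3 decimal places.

Σxᵢ = 13, n = 3.
Posterior ∝ λe^(−5λ) · λ^13e^(−3λ) = λ^14e^(−8λ), i.e. Gamma(shape=15, rate=8).
The mode of a Gamma(a, b) with a ≥ 1 (shape–rate) is (a−1)/b = 14/8 ≈ 1.750.

λ̂_MAP = 1.750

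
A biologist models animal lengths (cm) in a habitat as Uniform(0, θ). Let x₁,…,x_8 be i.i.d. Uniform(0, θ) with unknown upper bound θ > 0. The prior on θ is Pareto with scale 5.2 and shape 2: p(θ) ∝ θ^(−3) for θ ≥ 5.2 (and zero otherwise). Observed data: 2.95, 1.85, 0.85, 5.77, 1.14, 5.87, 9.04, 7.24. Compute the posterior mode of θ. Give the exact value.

θ̂_MAP = 9.04

The Uniform(0, θ) likelihood is θ^(−n) for θ ≥ max(xᵢ), zero otherwise. Here max(xᵢ) = 9.04.
Posterior ∝ θ^(−3) · θ^(−8) = θ^(−11) on θ ≥ max(5.2, 9.04) = 9.04.
This density is strictly decreasing in θ, so the posterior mode lies at the lower boundary of the support.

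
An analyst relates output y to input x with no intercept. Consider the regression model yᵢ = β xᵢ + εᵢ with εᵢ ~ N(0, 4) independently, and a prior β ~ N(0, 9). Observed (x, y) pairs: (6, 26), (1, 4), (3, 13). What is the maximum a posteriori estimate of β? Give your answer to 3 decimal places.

β̂_MAP = 4.285

log p(β | y) = −Σ(yᵢ − βxᵢ)²/(2·4) − β²/(2·9) + const.
Setting the derivative to zero: Σxᵢ(yᵢ − βxᵢ)/4 − β/9 = 0, so β = Σxᵢyᵢ / (Σxᵢ² + σ²/τ²).
Σxᵢyᵢ = 6·26 + 1·4 + 3·13 = 199; Σxᵢ² = 46; σ²/τ² = 4/9.
β̂_MAP = 199 / (46 + 4/9) = 199/(418/9) = 1791/418 ≈ 4.285.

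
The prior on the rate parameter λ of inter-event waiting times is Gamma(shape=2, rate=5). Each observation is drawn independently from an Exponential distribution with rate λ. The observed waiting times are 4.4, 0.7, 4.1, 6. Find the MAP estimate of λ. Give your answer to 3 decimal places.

The Exponential(rate=λ) likelihood is ∝ λ^n e^(−λΣtᵢ). Here n = 4 and Σtᵢ = 4.4 + 0.7 + 4.1 + 6 = 15.2.
Posterior ∝ λe^(−5λ) · λ^4e^(−15.2λ) = λ^5e^(−20.2λ), i.e. Gamma(6, 20.2).
Mode = (a−1)/b = 5/20.2 ≈ 0.248.

λ̂_MAP = 0.248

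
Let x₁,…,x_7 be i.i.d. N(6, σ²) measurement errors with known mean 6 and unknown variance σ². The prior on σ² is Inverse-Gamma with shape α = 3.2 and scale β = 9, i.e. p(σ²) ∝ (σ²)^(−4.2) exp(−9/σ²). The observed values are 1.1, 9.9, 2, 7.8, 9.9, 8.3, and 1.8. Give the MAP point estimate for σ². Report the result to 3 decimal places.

Sum of squared deviations about the known mean: SS = (1.1−6)² + (9.9−6)² + (2−6)² + (7.8−6)² + (9.9−6)² + (8.3−6)² + (1.8−6)² = 96.6.
The Normal likelihood contributes (σ²)^(−n/2) exp(−SS/(2σ²)), so the posterior is Inverse-Gamma(α + n/2, β + SS/2) = Inverse-Gamma(6.7, 57.3).
The mode of Inverse-Gamma(a, b) is b/(a+1) = 57.3/7.7 ≈ 7.442.

σ̂²_MAP = 7.442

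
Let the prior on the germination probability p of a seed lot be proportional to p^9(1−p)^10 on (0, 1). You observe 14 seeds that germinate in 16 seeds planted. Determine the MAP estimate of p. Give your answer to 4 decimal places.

p̂_MAP = 0.6571

The prior density ∝ p^9(1−p)^10 is the kernel of Beta(10, 11).
Data: 14 successes in 16 trials. The binomial likelihood contributes p^14(1−p)^2, so the posterior is Beta(10+14, 11+2) = Beta(24, 13).
For Beta(a, b) with a, b > 1 the mode is (a−1)/(a+b−2) = 23/35 ≈ 0.6571.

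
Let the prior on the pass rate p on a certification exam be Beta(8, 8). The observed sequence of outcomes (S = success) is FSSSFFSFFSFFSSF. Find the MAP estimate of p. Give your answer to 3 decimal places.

p̂_MAP = 0.483

Prior: Beta(8, 8).
Data: 7 successes in 15 trials (from the sequence). The binomial likelihood contributes p^7(1−p)^8, so the posterior is Beta(8+7, 8+8) = Beta(15, 16).
For Beta(a, b) with a, b > 1 the mode is (a−1)/(a+b−2) = 14/29 ≈ 0.483.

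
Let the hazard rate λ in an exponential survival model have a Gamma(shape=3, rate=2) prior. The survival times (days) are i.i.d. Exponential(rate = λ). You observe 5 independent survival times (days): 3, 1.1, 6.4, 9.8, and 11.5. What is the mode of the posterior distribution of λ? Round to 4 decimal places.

The Exponential(rate=λ) likelihood is ∝ λ^n e^(−λΣtᵢ). Here n = 5 and Σtᵢ = 3 + 1.1 + 6.4 + 9.8 + 11.5 = 31.8.
Posterior ∝ λ^2e^(−2λ) · λ^5e^(−31.8λ) = λ^7e^(−33.8λ), i.e. Gamma(8, 33.8).
Mode = (a−1)/b = 7/33.8 ≈ 0.2071.

λ̂_MAP = 0.2071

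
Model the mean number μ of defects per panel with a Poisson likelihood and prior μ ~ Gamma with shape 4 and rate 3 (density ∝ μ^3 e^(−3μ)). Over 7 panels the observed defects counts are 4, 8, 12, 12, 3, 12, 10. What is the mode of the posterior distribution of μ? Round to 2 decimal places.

Σxᵢ = 4+8+12+12+3+12+10 = 61, with n = 7.
Posterior ∝ μ^3e^(−3μ) · μ^61e^(−7μ) = μ^64e^(−10μ), i.e. Gamma(shape=65, rate=10).
The mode of a Gamma(a, b) with a ≥ 1 (shape–rate) is (a−1)/b = 64/10 ≈ 6.40.

μ̂_MAP = 6.40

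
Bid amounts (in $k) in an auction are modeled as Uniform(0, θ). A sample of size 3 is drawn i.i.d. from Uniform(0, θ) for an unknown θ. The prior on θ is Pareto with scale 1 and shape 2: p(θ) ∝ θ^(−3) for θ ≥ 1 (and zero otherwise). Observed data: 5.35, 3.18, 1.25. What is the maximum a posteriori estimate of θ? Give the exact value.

The Uniform(0, θ) likelihood is θ^(−n) for θ ≥ max(xᵢ), zero otherwise. Here max(xᵢ) = 5.35.
Posterior ∝ θ^(−3) · θ^(−3) = θ^(−6) on θ ≥ max(1, 5.35) = 5.35.
This density is strictly decreasing in θ, so the posterior mode lies at the lower boundary of the support.

θ̂_MAP = 5.35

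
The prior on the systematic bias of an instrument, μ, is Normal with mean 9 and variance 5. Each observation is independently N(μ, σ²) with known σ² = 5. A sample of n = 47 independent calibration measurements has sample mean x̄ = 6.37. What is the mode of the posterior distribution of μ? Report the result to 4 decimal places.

n = 47, x̄ = 6.37.
For a Normal prior and Normal likelihood with known variance, the posterior is Normal; its mode equals its mean, the precision-weighted average.
Prior precision 1/σ₀² = 1/5 = 0.2; data precision n/σ² = 47/5 = 9.4.
μ̂ = (0.2·9 + 9.4·6.37) / (0.2 + 9.4) = 61.678/9.6 = 30839/4800 ≈ 6.4248.

μ̂_MAP = 6.4248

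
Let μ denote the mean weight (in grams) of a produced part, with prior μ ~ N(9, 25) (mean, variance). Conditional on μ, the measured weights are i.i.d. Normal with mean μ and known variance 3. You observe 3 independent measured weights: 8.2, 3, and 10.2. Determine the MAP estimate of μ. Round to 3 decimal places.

μ̂_MAP = 7.205

n = 3; x̄ = (8.2 + 3 + 10.2)/3 = 21.4/3 = 107/15 ≈ 7.1333.
For a Normal prior and Normal likelihood with known variance, the posterior is Normal; its mode equals its mean, the precision-weighted average.
Prior precision 1/σ₀² = 1/25 = 0.04; data precision n/σ² = 3/3 = 1.
μ̂ = (0.04·9 + 1·(107/15)) / (0.04 + 1) = (562/75)/1.04 = 281/39 ≈ 7.205.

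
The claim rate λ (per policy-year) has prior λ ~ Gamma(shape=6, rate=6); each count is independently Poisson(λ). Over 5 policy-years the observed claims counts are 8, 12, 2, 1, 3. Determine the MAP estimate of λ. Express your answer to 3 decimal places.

Σxᵢ = 8+12+2+1+3 = 26, with n = 5.
Posterior ∝ λ^5e^(−6λ) · λ^26e^(−5λ) = λ^31e^(−11λ), i.e. Gamma(shape=32, rate=11).
The mode of a Gamma(a, b) with a ≥ 1 (shape–rate) is (a−1)/b = 31/11 ≈ 2.818.

λ̂_MAP = 2.818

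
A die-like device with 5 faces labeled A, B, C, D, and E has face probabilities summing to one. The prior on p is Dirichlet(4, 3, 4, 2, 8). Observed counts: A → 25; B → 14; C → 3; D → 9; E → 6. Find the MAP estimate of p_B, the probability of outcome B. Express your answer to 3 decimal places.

The posterior is Dirichlet(αᵢ + nᵢ) = Dirichlet(29, 17, 7, 11, 14).
For a Dirichlet(a₁,…,a_K) with all aᵢ > 1, the mode has j-th component (aⱼ − 1)/(Σaᵢ − K).
Here Σaᵢ = 78 and K = 5, so p_B = (17 − 1)/(78 − 5) = 16/73 ≈ 0.219.

MAP estimate of p_B = 0.219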